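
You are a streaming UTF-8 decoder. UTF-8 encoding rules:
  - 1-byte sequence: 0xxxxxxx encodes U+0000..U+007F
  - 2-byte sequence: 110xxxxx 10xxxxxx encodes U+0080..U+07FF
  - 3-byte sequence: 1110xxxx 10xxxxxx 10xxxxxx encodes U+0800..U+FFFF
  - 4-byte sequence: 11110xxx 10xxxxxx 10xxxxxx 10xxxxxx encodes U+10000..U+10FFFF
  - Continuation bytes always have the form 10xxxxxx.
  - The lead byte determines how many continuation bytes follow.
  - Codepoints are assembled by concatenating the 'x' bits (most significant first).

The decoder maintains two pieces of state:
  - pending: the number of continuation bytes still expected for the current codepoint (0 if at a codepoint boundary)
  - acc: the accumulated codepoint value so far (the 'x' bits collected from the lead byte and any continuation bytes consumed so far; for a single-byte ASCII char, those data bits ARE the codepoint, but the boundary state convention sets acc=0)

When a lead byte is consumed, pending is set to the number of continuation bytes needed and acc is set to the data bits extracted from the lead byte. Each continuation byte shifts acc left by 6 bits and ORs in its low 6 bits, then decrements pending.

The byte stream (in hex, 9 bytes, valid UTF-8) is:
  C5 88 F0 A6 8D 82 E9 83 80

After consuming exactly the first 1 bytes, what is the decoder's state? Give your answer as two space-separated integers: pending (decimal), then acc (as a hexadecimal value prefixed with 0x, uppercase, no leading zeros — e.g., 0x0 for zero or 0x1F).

Answer: 1 0x5

Derivation:
Byte[0]=C5: 2-byte lead. pending=1, acc=0x5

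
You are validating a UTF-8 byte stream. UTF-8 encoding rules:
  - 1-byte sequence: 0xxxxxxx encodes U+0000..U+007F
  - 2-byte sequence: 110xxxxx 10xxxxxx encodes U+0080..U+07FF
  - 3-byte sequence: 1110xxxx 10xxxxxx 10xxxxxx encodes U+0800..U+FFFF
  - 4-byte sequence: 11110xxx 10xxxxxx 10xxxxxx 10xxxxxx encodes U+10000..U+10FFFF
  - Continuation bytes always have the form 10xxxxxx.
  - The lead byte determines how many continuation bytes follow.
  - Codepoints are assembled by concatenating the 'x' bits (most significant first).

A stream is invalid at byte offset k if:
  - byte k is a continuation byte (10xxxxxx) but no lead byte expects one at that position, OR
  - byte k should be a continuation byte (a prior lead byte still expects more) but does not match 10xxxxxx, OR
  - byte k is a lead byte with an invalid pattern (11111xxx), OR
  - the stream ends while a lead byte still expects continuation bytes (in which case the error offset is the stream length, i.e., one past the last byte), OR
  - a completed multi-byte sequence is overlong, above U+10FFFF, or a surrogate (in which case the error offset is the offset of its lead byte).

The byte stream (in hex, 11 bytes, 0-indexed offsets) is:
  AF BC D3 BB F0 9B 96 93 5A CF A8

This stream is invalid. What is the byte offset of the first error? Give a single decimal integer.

Answer: 0

Derivation:
Byte[0]=AF: INVALID lead byte (not 0xxx/110x/1110/11110)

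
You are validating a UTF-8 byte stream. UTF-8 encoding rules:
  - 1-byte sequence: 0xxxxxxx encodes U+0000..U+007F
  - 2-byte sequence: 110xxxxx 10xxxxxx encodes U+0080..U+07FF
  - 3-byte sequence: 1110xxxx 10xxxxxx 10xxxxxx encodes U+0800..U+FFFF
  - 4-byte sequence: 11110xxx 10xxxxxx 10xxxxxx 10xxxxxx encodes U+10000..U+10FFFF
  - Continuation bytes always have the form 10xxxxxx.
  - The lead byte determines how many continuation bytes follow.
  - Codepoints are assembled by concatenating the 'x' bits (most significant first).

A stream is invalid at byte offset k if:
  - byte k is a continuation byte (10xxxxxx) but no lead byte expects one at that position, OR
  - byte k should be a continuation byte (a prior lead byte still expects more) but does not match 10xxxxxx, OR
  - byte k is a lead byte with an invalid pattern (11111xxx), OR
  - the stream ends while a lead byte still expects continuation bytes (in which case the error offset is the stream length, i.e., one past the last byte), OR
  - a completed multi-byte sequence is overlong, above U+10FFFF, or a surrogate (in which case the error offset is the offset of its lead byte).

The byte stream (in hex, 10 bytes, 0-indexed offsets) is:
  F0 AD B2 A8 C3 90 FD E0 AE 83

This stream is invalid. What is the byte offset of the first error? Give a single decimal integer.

Answer: 6

Derivation:
Byte[0]=F0: 4-byte lead, need 3 cont bytes. acc=0x0
Byte[1]=AD: continuation. acc=(acc<<6)|0x2D=0x2D
Byte[2]=B2: continuation. acc=(acc<<6)|0x32=0xB72
Byte[3]=A8: continuation. acc=(acc<<6)|0x28=0x2DCA8
Completed: cp=U+2DCA8 (starts at byte 0)
Byte[4]=C3: 2-byte lead, need 1 cont bytes. acc=0x3
Byte[5]=90: continuation. acc=(acc<<6)|0x10=0xD0
Completed: cp=U+00D0 (starts at byte 4)
Byte[6]=FD: INVALID lead byte (not 0xxx/110x/1110/11110)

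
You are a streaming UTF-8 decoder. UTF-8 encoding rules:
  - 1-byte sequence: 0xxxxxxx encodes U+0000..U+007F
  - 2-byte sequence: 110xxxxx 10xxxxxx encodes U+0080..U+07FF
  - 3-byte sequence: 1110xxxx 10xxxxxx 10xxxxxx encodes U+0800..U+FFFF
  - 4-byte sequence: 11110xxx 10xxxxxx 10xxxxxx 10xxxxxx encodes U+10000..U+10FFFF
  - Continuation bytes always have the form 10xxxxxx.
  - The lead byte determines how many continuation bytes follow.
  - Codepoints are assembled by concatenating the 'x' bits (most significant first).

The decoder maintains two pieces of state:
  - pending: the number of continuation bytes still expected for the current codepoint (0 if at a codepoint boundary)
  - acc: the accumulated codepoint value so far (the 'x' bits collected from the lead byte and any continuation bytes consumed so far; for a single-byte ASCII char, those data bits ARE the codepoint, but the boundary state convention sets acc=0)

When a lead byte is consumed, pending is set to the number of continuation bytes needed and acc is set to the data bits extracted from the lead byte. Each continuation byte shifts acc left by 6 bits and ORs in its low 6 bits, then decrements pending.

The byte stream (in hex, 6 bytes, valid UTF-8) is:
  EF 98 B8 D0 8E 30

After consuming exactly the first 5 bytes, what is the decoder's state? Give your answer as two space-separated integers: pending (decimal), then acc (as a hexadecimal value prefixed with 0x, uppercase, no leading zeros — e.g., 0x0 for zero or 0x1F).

Byte[0]=EF: 3-byte lead. pending=2, acc=0xF
Byte[1]=98: continuation. acc=(acc<<6)|0x18=0x3D8, pending=1
Byte[2]=B8: continuation. acc=(acc<<6)|0x38=0xF638, pending=0
Byte[3]=D0: 2-byte lead. pending=1, acc=0x10
Byte[4]=8E: continuation. acc=(acc<<6)|0x0E=0x40E, pending=0

Answer: 0 0x40E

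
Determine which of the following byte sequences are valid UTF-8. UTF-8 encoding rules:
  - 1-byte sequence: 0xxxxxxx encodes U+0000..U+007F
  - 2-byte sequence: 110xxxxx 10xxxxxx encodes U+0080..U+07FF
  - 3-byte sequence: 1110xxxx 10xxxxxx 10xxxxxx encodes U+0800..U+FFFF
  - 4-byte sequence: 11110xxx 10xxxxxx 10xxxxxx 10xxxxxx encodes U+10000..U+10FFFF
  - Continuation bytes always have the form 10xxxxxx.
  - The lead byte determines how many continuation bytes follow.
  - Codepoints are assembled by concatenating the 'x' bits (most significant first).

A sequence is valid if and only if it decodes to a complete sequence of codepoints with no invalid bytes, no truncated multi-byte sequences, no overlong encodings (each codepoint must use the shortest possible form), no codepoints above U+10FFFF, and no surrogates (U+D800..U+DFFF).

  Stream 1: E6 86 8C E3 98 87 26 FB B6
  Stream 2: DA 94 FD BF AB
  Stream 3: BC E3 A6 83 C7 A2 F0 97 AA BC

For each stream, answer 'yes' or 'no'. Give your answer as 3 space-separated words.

Answer: no no no

Derivation:
Stream 1: error at byte offset 7. INVALID
Stream 2: error at byte offset 2. INVALID
Stream 3: error at byte offset 0. INVALID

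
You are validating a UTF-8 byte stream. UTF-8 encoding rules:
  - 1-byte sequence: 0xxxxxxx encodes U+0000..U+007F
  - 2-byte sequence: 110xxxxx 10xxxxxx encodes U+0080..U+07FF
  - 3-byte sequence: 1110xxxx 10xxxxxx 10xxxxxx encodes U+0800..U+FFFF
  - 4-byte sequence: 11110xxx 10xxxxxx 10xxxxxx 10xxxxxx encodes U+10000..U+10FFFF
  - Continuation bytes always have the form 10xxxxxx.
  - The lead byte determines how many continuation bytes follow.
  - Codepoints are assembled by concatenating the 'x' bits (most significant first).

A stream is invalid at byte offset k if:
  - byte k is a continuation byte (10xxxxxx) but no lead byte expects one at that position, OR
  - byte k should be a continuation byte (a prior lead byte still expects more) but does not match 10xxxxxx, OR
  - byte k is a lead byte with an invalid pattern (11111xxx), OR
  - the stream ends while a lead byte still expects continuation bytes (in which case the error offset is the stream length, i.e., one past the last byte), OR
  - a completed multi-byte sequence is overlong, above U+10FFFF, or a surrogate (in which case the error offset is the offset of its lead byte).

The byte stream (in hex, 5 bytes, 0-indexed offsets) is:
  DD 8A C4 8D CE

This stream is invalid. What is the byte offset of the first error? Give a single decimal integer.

Answer: 5

Derivation:
Byte[0]=DD: 2-byte lead, need 1 cont bytes. acc=0x1D
Byte[1]=8A: continuation. acc=(acc<<6)|0x0A=0x74A
Completed: cp=U+074A (starts at byte 0)
Byte[2]=C4: 2-byte lead, need 1 cont bytes. acc=0x4
Byte[3]=8D: continuation. acc=(acc<<6)|0x0D=0x10D
Completed: cp=U+010D (starts at byte 2)
Byte[4]=CE: 2-byte lead, need 1 cont bytes. acc=0xE
Byte[5]: stream ended, expected continuation. INVALID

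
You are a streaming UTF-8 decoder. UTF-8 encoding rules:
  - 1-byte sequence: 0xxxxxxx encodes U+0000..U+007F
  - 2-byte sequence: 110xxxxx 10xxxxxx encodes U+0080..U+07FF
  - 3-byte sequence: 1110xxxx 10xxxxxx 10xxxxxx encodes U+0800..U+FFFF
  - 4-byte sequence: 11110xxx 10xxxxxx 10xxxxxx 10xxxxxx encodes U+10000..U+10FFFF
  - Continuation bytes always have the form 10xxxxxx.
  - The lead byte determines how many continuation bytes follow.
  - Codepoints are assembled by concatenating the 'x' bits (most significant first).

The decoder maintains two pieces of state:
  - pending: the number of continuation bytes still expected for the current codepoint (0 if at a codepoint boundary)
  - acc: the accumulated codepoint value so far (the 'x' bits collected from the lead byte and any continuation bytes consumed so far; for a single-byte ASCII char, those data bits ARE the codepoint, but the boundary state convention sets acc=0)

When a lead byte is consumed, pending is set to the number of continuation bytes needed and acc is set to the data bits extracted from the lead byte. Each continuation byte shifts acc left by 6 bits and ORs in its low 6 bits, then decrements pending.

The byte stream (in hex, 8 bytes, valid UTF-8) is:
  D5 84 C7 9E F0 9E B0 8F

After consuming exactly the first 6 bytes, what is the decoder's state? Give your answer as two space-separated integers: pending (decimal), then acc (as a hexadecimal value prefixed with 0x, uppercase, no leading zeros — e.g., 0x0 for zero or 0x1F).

Answer: 2 0x1E

Derivation:
Byte[0]=D5: 2-byte lead. pending=1, acc=0x15
Byte[1]=84: continuation. acc=(acc<<6)|0x04=0x544, pending=0
Byte[2]=C7: 2-byte lead. pending=1, acc=0x7
Byte[3]=9E: continuation. acc=(acc<<6)|0x1E=0x1DE, pending=0
Byte[4]=F0: 4-byte lead. pending=3, acc=0x0
Byte[5]=9E: continuation. acc=(acc<<6)|0x1E=0x1E, pending=2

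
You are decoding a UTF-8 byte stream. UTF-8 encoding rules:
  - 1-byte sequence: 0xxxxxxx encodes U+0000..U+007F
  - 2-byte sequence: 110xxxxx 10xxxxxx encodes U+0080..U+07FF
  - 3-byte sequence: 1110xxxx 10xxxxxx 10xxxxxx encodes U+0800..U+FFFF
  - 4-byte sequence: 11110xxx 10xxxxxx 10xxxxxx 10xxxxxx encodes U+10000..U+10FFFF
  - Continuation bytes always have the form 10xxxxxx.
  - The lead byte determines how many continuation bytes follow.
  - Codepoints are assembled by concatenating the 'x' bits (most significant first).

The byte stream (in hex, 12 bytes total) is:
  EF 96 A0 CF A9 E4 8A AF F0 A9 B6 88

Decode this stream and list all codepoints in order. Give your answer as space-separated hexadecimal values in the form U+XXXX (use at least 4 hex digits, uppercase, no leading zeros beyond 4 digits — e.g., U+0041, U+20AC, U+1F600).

Answer: U+F5A0 U+03E9 U+42AF U+29D88

Derivation:
Byte[0]=EF: 3-byte lead, need 2 cont bytes. acc=0xF
Byte[1]=96: continuation. acc=(acc<<6)|0x16=0x3D6
Byte[2]=A0: continuation. acc=(acc<<6)|0x20=0xF5A0
Completed: cp=U+F5A0 (starts at byte 0)
Byte[3]=CF: 2-byte lead, need 1 cont bytes. acc=0xF
Byte[4]=A9: continuation. acc=(acc<<6)|0x29=0x3E9
Completed: cp=U+03E9 (starts at byte 3)
Byte[5]=E4: 3-byte lead, need 2 cont bytes. acc=0x4
Byte[6]=8A: continuation. acc=(acc<<6)|0x0A=0x10A
Byte[7]=AF: continuation. acc=(acc<<6)|0x2F=0x42AF
Completed: cp=U+42AF (starts at byte 5)
Byte[8]=F0: 4-byte lead, need 3 cont bytes. acc=0x0
Byte[9]=A9: continuation. acc=(acc<<6)|0x29=0x29
Byte[10]=B6: continuation. acc=(acc<<6)|0x36=0xA76
Byte[11]=88: continuation. acc=(acc<<6)|0x08=0x29D88
Completed: cp=U+29D88 (starts at byte 8)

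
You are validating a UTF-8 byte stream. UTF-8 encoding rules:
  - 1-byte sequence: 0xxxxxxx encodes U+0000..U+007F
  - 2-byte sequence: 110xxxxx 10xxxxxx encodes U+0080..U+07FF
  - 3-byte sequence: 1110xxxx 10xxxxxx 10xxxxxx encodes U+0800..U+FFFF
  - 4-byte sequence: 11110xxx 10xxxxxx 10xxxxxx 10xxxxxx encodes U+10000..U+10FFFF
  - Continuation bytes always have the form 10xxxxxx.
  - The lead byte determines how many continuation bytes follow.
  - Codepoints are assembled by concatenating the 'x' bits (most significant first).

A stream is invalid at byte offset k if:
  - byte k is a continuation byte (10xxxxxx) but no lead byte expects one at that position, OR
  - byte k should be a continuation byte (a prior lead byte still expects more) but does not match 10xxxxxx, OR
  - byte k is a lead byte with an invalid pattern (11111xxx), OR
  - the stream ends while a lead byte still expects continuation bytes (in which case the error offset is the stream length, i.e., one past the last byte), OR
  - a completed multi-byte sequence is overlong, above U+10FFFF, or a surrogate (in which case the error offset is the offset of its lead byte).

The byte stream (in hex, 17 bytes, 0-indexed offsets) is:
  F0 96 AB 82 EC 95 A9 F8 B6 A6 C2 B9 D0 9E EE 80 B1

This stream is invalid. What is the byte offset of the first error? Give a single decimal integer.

Answer: 7

Derivation:
Byte[0]=F0: 4-byte lead, need 3 cont bytes. acc=0x0
Byte[1]=96: continuation. acc=(acc<<6)|0x16=0x16
Byte[2]=AB: continuation. acc=(acc<<6)|0x2B=0x5AB
Byte[3]=82: continuation. acc=(acc<<6)|0x02=0x16AC2
Completed: cp=U+16AC2 (starts at byte 0)
Byte[4]=EC: 3-byte lead, need 2 cont bytes. acc=0xC
Byte[5]=95: continuation. acc=(acc<<6)|0x15=0x315
Byte[6]=A9: continuation. acc=(acc<<6)|0x29=0xC569
Completed: cp=U+C569 (starts at byte 4)
Byte[7]=F8: INVALID lead byte (not 0xxx/110x/1110/11110)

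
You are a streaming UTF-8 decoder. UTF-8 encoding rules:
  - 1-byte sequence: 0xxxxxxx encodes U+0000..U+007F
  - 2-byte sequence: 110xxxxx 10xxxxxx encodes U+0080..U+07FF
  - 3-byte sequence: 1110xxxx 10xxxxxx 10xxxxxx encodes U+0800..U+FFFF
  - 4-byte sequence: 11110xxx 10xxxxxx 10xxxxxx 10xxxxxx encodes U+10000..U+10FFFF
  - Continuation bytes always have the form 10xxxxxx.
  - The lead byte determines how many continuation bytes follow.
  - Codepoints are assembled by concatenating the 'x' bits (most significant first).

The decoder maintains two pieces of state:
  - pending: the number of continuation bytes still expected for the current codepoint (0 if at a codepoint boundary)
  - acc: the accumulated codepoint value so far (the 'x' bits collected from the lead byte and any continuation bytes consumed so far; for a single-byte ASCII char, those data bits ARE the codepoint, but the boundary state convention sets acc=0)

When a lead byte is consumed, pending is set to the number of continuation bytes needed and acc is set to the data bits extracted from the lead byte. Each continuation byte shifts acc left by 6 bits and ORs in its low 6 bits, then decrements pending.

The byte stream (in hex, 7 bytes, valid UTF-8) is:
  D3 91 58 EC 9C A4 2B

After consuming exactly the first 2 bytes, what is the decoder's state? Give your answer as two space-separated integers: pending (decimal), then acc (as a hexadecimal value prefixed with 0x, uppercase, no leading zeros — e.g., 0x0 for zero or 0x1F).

Byte[0]=D3: 2-byte lead. pending=1, acc=0x13
Byte[1]=91: continuation. acc=(acc<<6)|0x11=0x4D1, pending=0

Answer: 0 0x4D1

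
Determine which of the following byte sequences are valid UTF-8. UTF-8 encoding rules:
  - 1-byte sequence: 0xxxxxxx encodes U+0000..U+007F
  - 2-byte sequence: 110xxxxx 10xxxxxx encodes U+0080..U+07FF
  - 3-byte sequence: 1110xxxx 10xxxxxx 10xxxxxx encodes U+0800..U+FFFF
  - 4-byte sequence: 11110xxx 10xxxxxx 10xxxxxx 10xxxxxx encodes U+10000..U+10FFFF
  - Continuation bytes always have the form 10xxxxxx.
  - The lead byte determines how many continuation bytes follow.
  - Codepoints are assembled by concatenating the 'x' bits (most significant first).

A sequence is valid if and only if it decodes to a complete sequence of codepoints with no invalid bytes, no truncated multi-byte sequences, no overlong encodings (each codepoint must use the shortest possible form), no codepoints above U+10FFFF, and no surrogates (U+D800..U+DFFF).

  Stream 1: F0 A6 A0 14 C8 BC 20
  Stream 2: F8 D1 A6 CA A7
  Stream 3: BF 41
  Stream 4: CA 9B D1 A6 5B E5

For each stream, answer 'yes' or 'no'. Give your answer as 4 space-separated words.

Answer: no no no no

Derivation:
Stream 1: error at byte offset 3. INVALID
Stream 2: error at byte offset 0. INVALID
Stream 3: error at byte offset 0. INVALID
Stream 4: error at byte offset 6. INVALID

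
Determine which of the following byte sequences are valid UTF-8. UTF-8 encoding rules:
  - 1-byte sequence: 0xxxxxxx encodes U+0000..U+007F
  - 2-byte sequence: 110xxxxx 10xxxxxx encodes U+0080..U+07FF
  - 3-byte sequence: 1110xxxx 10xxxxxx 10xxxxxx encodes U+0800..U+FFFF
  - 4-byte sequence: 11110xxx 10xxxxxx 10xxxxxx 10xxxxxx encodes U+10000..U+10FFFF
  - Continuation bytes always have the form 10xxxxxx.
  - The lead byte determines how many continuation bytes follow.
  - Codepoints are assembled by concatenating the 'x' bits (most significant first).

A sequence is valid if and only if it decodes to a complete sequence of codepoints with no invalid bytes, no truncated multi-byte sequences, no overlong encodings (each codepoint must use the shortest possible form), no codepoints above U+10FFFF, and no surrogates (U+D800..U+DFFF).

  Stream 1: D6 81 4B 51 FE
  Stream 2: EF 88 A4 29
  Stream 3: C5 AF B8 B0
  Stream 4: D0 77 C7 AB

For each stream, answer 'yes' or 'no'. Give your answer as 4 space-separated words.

Stream 1: error at byte offset 4. INVALID
Stream 2: decodes cleanly. VALID
Stream 3: error at byte offset 2. INVALID
Stream 4: error at byte offset 1. INVALID

Answer: no yes no no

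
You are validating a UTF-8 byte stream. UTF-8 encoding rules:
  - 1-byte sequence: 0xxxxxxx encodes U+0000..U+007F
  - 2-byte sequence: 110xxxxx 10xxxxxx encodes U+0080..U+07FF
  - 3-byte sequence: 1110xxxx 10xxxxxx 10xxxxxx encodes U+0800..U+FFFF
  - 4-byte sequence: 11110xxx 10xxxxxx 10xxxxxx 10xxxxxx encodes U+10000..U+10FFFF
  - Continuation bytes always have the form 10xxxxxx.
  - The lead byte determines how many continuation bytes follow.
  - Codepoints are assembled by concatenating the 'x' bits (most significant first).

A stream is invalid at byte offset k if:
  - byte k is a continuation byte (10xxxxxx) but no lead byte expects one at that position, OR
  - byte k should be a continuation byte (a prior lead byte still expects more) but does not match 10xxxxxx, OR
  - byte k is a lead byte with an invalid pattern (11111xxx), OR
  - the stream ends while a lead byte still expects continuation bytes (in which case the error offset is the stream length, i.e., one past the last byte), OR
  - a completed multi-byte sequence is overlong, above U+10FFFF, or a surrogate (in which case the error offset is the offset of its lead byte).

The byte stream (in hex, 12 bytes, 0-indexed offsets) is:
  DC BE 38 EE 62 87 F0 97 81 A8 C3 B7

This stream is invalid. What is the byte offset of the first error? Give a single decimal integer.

Answer: 4

Derivation:
Byte[0]=DC: 2-byte lead, need 1 cont bytes. acc=0x1C
Byte[1]=BE: continuation. acc=(acc<<6)|0x3E=0x73E
Completed: cp=U+073E (starts at byte 0)
Byte[2]=38: 1-byte ASCII. cp=U+0038
Byte[3]=EE: 3-byte lead, need 2 cont bytes. acc=0xE
Byte[4]=62: expected 10xxxxxx continuation. INVALID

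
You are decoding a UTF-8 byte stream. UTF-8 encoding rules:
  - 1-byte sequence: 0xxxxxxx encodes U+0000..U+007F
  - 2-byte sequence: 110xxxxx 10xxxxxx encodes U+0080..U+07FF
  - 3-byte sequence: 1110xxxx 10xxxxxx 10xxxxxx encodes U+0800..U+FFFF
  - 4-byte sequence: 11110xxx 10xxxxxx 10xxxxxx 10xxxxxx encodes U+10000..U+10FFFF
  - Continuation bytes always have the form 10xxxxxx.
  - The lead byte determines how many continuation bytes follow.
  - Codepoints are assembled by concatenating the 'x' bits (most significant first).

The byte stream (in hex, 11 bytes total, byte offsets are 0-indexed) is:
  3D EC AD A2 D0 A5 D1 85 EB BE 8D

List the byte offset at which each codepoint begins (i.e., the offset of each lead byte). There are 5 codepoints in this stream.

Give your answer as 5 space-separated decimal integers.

Byte[0]=3D: 1-byte ASCII. cp=U+003D
Byte[1]=EC: 3-byte lead, need 2 cont bytes. acc=0xC
Byte[2]=AD: continuation. acc=(acc<<6)|0x2D=0x32D
Byte[3]=A2: continuation. acc=(acc<<6)|0x22=0xCB62
Completed: cp=U+CB62 (starts at byte 1)
Byte[4]=D0: 2-byte lead, need 1 cont bytes. acc=0x10
Byte[5]=A5: continuation. acc=(acc<<6)|0x25=0x425
Completed: cp=U+0425 (starts at byte 4)
Byte[6]=D1: 2-byte lead, need 1 cont bytes. acc=0x11
Byte[7]=85: continuation. acc=(acc<<6)|0x05=0x445
Completed: cp=U+0445 (starts at byte 6)
Byte[8]=EB: 3-byte lead, need 2 cont bytes. acc=0xB
Byte[9]=BE: continuation. acc=(acc<<6)|0x3E=0x2FE
Byte[10]=8D: continuation. acc=(acc<<6)|0x0D=0xBF8D
Completed: cp=U+BF8D (starts at byte 8)

Answer: 0 1 4 6 8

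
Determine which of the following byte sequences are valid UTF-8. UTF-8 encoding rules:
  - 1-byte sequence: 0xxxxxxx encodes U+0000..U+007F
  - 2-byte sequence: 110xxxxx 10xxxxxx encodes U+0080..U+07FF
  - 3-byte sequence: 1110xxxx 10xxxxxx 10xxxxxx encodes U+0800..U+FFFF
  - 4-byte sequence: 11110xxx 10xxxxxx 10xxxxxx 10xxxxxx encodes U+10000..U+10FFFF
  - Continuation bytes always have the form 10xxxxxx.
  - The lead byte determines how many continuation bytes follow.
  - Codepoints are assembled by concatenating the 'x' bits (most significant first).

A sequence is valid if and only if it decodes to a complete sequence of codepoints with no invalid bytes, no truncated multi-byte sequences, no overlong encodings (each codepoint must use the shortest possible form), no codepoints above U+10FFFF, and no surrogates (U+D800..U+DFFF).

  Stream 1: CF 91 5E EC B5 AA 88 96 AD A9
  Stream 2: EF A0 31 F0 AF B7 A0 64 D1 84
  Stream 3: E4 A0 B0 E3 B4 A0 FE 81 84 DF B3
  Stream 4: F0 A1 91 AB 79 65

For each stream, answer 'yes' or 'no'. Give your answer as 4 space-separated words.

Answer: no no no yes

Derivation:
Stream 1: error at byte offset 6. INVALID
Stream 2: error at byte offset 2. INVALID
Stream 3: error at byte offset 6. INVALID
Stream 4: decodes cleanly. VALID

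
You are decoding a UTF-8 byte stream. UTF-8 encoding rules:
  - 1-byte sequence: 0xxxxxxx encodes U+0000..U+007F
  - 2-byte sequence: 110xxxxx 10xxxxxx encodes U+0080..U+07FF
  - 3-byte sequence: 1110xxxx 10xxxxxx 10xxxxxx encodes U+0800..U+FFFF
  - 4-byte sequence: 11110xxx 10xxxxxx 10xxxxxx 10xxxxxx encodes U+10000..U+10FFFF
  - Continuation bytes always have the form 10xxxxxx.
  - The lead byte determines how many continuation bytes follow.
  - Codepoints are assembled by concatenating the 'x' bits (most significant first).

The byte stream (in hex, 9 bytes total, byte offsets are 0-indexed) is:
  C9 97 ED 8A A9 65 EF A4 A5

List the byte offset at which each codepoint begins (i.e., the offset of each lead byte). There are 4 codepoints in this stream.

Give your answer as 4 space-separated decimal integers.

Answer: 0 2 5 6

Derivation:
Byte[0]=C9: 2-byte lead, need 1 cont bytes. acc=0x9
Byte[1]=97: continuation. acc=(acc<<6)|0x17=0x257
Completed: cp=U+0257 (starts at byte 0)
Byte[2]=ED: 3-byte lead, need 2 cont bytes. acc=0xD
Byte[3]=8A: continuation. acc=(acc<<6)|0x0A=0x34A
Byte[4]=A9: continuation. acc=(acc<<6)|0x29=0xD2A9
Completed: cp=U+D2A9 (starts at byte 2)
Byte[5]=65: 1-byte ASCII. cp=U+0065
Byte[6]=EF: 3-byte lead, need 2 cont bytes. acc=0xF
Byte[7]=A4: continuation. acc=(acc<<6)|0x24=0x3E4
Byte[8]=A5: continuation. acc=(acc<<6)|0x25=0xF925
Completed: cp=U+F925 (starts at byte 6)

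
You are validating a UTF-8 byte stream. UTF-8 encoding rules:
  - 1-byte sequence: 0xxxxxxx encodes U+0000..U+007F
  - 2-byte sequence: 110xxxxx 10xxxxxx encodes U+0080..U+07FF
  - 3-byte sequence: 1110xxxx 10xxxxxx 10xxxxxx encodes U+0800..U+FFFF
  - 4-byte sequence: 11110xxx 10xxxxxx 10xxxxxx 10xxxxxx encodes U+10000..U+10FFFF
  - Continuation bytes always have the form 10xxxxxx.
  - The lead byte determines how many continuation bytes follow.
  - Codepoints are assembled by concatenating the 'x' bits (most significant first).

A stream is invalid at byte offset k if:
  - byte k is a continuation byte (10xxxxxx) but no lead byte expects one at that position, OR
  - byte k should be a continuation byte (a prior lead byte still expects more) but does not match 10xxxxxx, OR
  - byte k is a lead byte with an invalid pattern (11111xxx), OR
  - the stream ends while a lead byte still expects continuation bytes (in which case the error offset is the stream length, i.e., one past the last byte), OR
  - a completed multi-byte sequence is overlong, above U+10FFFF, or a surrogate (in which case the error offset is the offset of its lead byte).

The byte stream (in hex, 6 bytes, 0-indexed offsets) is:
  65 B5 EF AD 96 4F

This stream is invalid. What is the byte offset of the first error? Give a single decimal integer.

Byte[0]=65: 1-byte ASCII. cp=U+0065
Byte[1]=B5: INVALID lead byte (not 0xxx/110x/1110/11110)

Answer: 1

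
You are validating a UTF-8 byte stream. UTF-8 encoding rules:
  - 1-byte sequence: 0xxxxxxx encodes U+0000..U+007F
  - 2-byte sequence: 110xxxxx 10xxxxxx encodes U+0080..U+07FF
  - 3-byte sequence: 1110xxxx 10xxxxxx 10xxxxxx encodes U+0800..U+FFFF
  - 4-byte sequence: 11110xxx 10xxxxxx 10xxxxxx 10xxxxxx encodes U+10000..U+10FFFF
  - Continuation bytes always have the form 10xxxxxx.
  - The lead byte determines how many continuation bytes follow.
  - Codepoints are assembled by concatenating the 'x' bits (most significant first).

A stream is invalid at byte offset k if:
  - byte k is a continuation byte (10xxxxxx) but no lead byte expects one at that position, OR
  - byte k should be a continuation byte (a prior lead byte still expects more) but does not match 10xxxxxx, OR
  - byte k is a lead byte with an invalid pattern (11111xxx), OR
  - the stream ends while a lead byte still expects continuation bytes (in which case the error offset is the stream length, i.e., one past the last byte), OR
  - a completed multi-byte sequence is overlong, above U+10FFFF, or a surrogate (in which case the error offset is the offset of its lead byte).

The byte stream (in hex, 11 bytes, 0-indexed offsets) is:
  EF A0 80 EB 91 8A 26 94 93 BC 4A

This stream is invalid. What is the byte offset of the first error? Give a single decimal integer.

Answer: 7

Derivation:
Byte[0]=EF: 3-byte lead, need 2 cont bytes. acc=0xF
Byte[1]=A0: continuation. acc=(acc<<6)|0x20=0x3E0
Byte[2]=80: continuation. acc=(acc<<6)|0x00=0xF800
Completed: cp=U+F800 (starts at byte 0)
Byte[3]=EB: 3-byte lead, need 2 cont bytes. acc=0xB
Byte[4]=91: continuation. acc=(acc<<6)|0x11=0x2D1
Byte[5]=8A: continuation. acc=(acc<<6)|0x0A=0xB44A
Completed: cp=U+B44A (starts at byte 3)
Byte[6]=26: 1-byte ASCII. cp=U+0026
Byte[7]=94: INVALID lead byte (not 0xxx/110x/1110/11110)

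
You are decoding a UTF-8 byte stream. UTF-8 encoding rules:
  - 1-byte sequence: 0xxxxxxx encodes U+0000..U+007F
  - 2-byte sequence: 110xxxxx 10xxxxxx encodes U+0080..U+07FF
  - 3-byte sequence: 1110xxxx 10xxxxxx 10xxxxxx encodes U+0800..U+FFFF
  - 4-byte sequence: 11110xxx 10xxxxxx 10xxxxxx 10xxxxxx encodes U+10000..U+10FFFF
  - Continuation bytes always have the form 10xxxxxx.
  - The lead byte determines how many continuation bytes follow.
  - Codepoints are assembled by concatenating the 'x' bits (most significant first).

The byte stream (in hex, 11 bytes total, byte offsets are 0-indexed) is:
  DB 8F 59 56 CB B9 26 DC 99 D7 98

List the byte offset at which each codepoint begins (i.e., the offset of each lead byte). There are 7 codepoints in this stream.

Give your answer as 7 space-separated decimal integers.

Answer: 0 2 3 4 6 7 9

Derivation:
Byte[0]=DB: 2-byte lead, need 1 cont bytes. acc=0x1B
Byte[1]=8F: continuation. acc=(acc<<6)|0x0F=0x6CF
Completed: cp=U+06CF (starts at byte 0)
Byte[2]=59: 1-byte ASCII. cp=U+0059
Byte[3]=56: 1-byte ASCII. cp=U+0056
Byte[4]=CB: 2-byte lead, need 1 cont bytes. acc=0xB
Byte[5]=B9: continuation. acc=(acc<<6)|0x39=0x2F9
Completed: cp=U+02F9 (starts at byte 4)
Byte[6]=26: 1-byte ASCII. cp=U+0026
Byte[7]=DC: 2-byte lead, need 1 cont bytes. acc=0x1C
Byte[8]=99: continuation. acc=(acc<<6)|0x19=0x719
Completed: cp=U+0719 (starts at byte 7)
Byte[9]=D7: 2-byte lead, need 1 cont bytes. acc=0x17
Byte[10]=98: continuation. acc=(acc<<6)|0x18=0x5D8
Completed: cp=U+05D8 (starts at byte 9)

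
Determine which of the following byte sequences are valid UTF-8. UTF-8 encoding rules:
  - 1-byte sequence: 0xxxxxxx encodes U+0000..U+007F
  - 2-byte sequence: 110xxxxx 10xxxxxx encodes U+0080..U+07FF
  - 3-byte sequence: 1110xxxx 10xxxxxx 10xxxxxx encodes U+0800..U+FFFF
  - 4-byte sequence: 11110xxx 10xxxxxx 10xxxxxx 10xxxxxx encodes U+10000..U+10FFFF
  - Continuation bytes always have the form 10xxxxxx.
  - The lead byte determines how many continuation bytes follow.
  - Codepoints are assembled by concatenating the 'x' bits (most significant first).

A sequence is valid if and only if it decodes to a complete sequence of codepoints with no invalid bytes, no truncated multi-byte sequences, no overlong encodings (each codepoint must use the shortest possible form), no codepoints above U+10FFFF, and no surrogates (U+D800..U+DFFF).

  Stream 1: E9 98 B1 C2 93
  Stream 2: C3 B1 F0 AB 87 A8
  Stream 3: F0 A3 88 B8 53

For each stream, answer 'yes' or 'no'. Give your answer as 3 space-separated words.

Stream 1: decodes cleanly. VALID
Stream 2: decodes cleanly. VALID
Stream 3: decodes cleanly. VALID

Answer: yes yes yes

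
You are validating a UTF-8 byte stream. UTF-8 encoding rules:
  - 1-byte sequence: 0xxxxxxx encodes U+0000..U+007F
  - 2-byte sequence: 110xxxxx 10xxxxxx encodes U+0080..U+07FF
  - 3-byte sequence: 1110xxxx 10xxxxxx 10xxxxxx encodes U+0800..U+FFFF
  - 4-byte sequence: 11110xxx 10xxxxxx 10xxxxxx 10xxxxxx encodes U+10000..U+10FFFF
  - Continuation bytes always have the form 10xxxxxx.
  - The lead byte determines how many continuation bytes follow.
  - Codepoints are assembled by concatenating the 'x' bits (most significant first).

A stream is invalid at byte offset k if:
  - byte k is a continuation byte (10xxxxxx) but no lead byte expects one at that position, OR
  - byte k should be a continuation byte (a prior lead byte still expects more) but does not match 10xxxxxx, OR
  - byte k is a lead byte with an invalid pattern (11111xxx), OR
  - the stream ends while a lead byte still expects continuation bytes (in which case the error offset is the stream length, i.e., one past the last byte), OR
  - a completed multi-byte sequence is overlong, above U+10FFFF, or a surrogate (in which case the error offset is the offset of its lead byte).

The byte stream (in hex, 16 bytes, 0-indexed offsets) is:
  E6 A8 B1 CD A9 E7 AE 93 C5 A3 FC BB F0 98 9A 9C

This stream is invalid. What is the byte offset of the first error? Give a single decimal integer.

Byte[0]=E6: 3-byte lead, need 2 cont bytes. acc=0x6
Byte[1]=A8: continuation. acc=(acc<<6)|0x28=0x1A8
Byte[2]=B1: continuation. acc=(acc<<6)|0x31=0x6A31
Completed: cp=U+6A31 (starts at byte 0)
Byte[3]=CD: 2-byte lead, need 1 cont bytes. acc=0xD
Byte[4]=A9: continuation. acc=(acc<<6)|0x29=0x369
Completed: cp=U+0369 (starts at byte 3)
Byte[5]=E7: 3-byte lead, need 2 cont bytes. acc=0x7
Byte[6]=AE: continuation. acc=(acc<<6)|0x2E=0x1EE
Byte[7]=93: continuation. acc=(acc<<6)|0x13=0x7B93
Completed: cp=U+7B93 (starts at byte 5)
Byte[8]=C5: 2-byte lead, need 1 cont bytes. acc=0x5
Byte[9]=A3: continuation. acc=(acc<<6)|0x23=0x163
Completed: cp=U+0163 (starts at byte 8)
Byte[10]=FC: INVALID lead byte (not 0xxx/110x/1110/11110)

Answer: 10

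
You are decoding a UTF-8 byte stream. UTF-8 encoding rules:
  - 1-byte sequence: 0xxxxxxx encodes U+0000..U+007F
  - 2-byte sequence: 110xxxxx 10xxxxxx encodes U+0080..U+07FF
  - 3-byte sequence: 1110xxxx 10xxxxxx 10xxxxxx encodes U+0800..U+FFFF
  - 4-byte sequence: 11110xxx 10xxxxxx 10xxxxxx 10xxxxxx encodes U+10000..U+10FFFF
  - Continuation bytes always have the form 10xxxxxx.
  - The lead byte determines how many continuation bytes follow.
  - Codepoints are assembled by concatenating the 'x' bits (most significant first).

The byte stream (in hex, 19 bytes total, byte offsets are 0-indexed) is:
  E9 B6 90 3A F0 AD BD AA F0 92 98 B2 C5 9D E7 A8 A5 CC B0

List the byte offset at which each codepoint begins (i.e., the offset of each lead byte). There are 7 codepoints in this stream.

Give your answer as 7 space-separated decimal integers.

Answer: 0 3 4 8 12 14 17

Derivation:
Byte[0]=E9: 3-byte lead, need 2 cont bytes. acc=0x9
Byte[1]=B6: continuation. acc=(acc<<6)|0x36=0x276
Byte[2]=90: continuation. acc=(acc<<6)|0x10=0x9D90
Completed: cp=U+9D90 (starts at byte 0)
Byte[3]=3A: 1-byte ASCII. cp=U+003A
Byte[4]=F0: 4-byte lead, need 3 cont bytes. acc=0x0
Byte[5]=AD: continuation. acc=(acc<<6)|0x2D=0x2D
Byte[6]=BD: continuation. acc=(acc<<6)|0x3D=0xB7D
Byte[7]=AA: continuation. acc=(acc<<6)|0x2A=0x2DF6A
Completed: cp=U+2DF6A (starts at byte 4)
Byte[8]=F0: 4-byte lead, need 3 cont bytes. acc=0x0
Byte[9]=92: continuation. acc=(acc<<6)|0x12=0x12
Byte[10]=98: continuation. acc=(acc<<6)|0x18=0x498
Byte[11]=B2: continuation. acc=(acc<<6)|0x32=0x12632
Completed: cp=U+12632 (starts at byte 8)
Byte[12]=C5: 2-byte lead, need 1 cont bytes. acc=0x5
Byte[13]=9D: continuation. acc=(acc<<6)|0x1D=0x15D
Completed: cp=U+015D (starts at byte 12)
Byte[14]=E7: 3-byte lead, need 2 cont bytes. acc=0x7
Byte[15]=A8: continuation. acc=(acc<<6)|0x28=0x1E8
Byte[16]=A5: continuation. acc=(acc<<6)|0x25=0x7A25
Completed: cp=U+7A25 (starts at byte 14)
Byte[17]=CC: 2-byte lead, need 1 cont bytes. acc=0xC
Byte[18]=B0: continuation. acc=(acc<<6)|0x30=0x330
Completed: cp=U+0330 (starts at byte 17)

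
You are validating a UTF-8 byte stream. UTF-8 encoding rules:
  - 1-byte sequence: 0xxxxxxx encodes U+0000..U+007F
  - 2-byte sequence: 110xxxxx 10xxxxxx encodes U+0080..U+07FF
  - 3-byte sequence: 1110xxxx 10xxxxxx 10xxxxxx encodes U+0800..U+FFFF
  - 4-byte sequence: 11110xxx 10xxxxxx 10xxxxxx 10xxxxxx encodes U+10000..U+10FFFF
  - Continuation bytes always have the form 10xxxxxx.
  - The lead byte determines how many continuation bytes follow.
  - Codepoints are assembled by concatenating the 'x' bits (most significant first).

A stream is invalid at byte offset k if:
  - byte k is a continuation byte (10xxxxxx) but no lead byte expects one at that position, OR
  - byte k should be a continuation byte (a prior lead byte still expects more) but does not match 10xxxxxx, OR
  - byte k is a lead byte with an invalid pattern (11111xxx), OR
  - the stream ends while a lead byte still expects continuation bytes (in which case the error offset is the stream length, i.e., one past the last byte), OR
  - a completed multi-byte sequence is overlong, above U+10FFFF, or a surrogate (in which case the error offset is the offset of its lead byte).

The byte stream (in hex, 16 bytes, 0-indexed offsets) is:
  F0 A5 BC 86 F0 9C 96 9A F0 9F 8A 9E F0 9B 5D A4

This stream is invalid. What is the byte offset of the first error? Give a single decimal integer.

Byte[0]=F0: 4-byte lead, need 3 cont bytes. acc=0x0
Byte[1]=A5: continuation. acc=(acc<<6)|0x25=0x25
Byte[2]=BC: continuation. acc=(acc<<6)|0x3C=0x97C
Byte[3]=86: continuation. acc=(acc<<6)|0x06=0x25F06
Completed: cp=U+25F06 (starts at byte 0)
Byte[4]=F0: 4-byte lead, need 3 cont bytes. acc=0x0
Byte[5]=9C: continuation. acc=(acc<<6)|0x1C=0x1C
Byte[6]=96: continuation. acc=(acc<<6)|0x16=0x716
Byte[7]=9A: continuation. acc=(acc<<6)|0x1A=0x1C59A
Completed: cp=U+1C59A (starts at byte 4)
Byte[8]=F0: 4-byte lead, need 3 cont bytes. acc=0x0
Byte[9]=9F: continuation. acc=(acc<<6)|0x1F=0x1F
Byte[10]=8A: continuation. acc=(acc<<6)|0x0A=0x7CA
Byte[11]=9E: continuation. acc=(acc<<6)|0x1E=0x1F29E
Completed: cp=U+1F29E (starts at byte 8)
Byte[12]=F0: 4-byte lead, need 3 cont bytes. acc=0x0
Byte[13]=9B: continuation. acc=(acc<<6)|0x1B=0x1B
Byte[14]=5D: expected 10xxxxxx continuation. INVALID

Answer: 14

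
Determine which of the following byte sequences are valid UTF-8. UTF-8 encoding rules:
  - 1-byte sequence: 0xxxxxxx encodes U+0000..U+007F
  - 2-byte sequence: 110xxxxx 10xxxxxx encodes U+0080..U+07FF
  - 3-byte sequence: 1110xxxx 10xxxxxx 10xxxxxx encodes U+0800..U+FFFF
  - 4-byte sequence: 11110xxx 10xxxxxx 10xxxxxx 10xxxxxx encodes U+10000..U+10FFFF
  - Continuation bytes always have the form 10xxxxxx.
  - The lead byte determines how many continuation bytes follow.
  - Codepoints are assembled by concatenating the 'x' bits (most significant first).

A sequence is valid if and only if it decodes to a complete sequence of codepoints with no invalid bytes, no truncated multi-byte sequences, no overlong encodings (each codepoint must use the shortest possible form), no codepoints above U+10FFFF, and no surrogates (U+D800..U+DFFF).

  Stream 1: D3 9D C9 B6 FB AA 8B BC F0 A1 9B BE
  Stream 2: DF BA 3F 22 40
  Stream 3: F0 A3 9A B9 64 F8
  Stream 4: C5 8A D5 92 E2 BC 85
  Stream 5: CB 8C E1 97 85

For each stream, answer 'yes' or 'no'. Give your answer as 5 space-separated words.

Stream 1: error at byte offset 4. INVALID
Stream 2: decodes cleanly. VALID
Stream 3: error at byte offset 5. INVALID
Stream 4: decodes cleanly. VALID
Stream 5: decodes cleanly. VALID

Answer: no yes no yes yes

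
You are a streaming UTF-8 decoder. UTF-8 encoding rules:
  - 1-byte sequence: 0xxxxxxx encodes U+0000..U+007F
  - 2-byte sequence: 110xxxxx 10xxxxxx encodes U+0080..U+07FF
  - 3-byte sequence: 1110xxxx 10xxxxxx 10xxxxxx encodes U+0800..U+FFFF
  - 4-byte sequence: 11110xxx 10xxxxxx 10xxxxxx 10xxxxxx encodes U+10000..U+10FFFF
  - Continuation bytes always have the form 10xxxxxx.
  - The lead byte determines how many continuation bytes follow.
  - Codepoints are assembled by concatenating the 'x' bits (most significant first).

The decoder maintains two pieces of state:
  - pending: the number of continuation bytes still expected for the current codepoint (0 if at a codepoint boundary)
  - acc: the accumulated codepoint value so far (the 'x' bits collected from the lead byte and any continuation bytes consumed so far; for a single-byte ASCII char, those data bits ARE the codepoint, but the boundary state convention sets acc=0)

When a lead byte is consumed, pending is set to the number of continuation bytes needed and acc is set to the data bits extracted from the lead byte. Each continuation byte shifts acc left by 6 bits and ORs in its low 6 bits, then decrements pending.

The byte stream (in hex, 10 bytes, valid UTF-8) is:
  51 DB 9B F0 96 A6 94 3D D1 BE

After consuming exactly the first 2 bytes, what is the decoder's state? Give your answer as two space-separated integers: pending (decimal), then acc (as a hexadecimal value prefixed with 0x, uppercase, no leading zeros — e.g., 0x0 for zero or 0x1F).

Answer: 1 0x1B

Derivation:
Byte[0]=51: 1-byte. pending=0, acc=0x0
Byte[1]=DB: 2-byte lead. pending=1, acc=0x1B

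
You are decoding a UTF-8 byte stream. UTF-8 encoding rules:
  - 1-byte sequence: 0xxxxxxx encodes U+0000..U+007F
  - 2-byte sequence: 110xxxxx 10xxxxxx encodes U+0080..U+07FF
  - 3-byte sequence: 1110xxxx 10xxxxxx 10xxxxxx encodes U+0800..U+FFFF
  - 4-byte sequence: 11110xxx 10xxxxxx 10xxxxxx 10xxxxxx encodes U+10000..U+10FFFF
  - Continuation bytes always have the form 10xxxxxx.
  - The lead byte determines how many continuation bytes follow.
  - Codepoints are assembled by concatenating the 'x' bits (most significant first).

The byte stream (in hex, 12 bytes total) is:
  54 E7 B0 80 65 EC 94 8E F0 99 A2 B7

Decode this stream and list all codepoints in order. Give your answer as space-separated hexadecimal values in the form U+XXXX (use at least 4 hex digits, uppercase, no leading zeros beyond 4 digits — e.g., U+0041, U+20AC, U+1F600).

Byte[0]=54: 1-byte ASCII. cp=U+0054
Byte[1]=E7: 3-byte lead, need 2 cont bytes. acc=0x7
Byte[2]=B0: continuation. acc=(acc<<6)|0x30=0x1F0
Byte[3]=80: continuation. acc=(acc<<6)|0x00=0x7C00
Completed: cp=U+7C00 (starts at byte 1)
Byte[4]=65: 1-byte ASCII. cp=U+0065
Byte[5]=EC: 3-byte lead, need 2 cont bytes. acc=0xC
Byte[6]=94: continuation. acc=(acc<<6)|0x14=0x314
Byte[7]=8E: continuation. acc=(acc<<6)|0x0E=0xC50E
Completed: cp=U+C50E (starts at byte 5)
Byte[8]=F0: 4-byte lead, need 3 cont bytes. acc=0x0
Byte[9]=99: continuation. acc=(acc<<6)|0x19=0x19
Byte[10]=A2: continuation. acc=(acc<<6)|0x22=0x662
Byte[11]=B7: continuation. acc=(acc<<6)|0x37=0x198B7
Completed: cp=U+198B7 (starts at byte 8)

Answer: U+0054 U+7C00 U+0065 U+C50E U+198B7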